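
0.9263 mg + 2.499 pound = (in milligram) 1.134e+06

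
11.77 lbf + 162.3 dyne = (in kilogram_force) 5.339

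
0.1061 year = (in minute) 5.577e+04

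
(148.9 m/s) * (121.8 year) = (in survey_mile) 3.554e+08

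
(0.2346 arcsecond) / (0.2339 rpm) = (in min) 7.739e-07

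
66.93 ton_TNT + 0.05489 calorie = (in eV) 1.748e+30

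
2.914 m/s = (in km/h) 10.49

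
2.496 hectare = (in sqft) 2.687e+05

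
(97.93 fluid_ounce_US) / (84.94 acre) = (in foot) 2.764e-08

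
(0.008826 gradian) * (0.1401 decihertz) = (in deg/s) 0.0001113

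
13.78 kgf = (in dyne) 1.351e+07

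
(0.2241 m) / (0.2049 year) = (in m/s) 3.468e-08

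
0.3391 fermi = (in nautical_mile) 1.831e-19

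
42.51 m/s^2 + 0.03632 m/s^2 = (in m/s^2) 42.55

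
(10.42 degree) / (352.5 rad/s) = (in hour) 1.433e-07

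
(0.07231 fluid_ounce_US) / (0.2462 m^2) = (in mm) 0.008686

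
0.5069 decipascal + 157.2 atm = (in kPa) 1.593e+04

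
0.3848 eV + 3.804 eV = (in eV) 4.189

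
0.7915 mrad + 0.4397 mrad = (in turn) 0.000196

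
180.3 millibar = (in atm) 0.1779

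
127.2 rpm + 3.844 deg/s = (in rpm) 127.8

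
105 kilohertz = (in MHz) 0.105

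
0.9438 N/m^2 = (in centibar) 0.0009438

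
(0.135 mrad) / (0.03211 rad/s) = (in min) 7.007e-05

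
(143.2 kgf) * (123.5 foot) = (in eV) 3.299e+23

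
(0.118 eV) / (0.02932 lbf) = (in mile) 9.007e-23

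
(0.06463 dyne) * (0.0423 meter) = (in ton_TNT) 6.534e-18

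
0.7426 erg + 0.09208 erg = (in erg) 0.8347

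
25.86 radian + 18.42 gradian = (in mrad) 2.615e+04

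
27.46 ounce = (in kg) 0.7785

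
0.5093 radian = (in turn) 0.08106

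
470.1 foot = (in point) 4.062e+05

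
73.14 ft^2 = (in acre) 0.001679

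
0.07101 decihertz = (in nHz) 7.101e+06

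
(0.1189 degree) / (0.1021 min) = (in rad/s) 0.0003388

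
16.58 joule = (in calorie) 3.963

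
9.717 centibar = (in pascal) 9717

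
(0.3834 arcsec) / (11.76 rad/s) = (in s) 1.581e-07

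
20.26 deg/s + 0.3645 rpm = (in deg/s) 22.45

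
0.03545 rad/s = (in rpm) 0.3385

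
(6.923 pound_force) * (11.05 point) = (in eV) 7.493e+17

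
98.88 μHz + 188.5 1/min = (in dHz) 31.42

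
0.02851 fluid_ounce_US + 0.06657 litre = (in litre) 0.06741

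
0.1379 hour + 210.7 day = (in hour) 5057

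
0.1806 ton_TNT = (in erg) 7.556e+15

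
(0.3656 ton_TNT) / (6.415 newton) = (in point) 6.759e+11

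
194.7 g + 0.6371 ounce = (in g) 212.8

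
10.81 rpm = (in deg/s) 64.86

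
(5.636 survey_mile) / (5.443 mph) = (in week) 0.006163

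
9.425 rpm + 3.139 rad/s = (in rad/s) 4.126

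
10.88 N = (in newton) 10.88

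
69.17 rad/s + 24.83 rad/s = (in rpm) 897.6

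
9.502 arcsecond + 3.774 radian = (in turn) 0.6007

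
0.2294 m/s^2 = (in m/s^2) 0.2294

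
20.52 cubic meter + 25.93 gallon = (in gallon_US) 5447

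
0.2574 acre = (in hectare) 0.1042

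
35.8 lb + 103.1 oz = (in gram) 1.916e+04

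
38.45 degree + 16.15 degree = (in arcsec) 1.966e+05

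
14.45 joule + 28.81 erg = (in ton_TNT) 3.454e-09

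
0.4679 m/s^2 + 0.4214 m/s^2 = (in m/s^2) 0.8893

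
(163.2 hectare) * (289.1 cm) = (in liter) 4.718e+09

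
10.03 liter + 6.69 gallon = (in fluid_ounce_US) 1195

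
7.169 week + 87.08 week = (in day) 659.7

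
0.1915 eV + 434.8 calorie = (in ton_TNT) 4.348e-07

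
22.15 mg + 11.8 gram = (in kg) 0.01182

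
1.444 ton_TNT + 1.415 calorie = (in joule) 6.042e+09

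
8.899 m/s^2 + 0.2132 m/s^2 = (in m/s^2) 9.112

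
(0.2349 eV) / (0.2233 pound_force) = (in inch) 1.492e-18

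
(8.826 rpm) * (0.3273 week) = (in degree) 1.048e+07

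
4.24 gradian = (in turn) 0.0106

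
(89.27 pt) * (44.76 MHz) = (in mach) 4140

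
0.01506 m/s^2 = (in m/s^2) 0.01506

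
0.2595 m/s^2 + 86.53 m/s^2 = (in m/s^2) 86.79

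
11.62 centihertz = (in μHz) 1.162e+05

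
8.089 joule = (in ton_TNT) 1.933e-09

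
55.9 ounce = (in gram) 1585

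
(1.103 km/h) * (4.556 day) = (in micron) 1.206e+11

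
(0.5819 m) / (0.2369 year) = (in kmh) 2.804e-07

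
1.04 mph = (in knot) 0.9037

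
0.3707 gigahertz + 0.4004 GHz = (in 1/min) 4.627e+10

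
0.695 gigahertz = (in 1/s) 6.95e+08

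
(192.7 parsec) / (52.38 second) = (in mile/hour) 2.539e+17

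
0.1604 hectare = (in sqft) 1.727e+04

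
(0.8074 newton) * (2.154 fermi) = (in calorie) 4.157e-16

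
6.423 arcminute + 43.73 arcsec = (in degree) 0.1192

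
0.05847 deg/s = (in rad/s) 0.00102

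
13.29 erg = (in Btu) 1.26e-09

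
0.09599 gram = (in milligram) 95.99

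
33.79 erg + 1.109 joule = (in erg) 1.109e+07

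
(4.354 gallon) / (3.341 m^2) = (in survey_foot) 0.01618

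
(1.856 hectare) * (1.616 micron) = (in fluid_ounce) 1014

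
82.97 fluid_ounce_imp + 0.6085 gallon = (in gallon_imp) 1.025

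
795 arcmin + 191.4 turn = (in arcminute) 4.135e+06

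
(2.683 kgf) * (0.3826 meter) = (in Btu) 0.009541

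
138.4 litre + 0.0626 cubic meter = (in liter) 201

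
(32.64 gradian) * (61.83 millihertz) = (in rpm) 0.3027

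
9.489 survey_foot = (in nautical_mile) 0.001562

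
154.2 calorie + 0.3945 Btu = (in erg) 1.061e+10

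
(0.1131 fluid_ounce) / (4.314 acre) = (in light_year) 2.025e-26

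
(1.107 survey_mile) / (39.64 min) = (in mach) 0.0022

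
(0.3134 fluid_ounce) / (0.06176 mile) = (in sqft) 1.004e-06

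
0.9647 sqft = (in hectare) 8.962e-06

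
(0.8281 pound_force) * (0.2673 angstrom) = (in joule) 9.846e-11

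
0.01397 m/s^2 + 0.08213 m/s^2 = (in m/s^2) 0.0961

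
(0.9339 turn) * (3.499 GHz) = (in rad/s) 2.053e+10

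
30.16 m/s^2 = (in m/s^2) 30.16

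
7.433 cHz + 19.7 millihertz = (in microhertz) 9.403e+04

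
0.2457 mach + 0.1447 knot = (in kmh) 301.4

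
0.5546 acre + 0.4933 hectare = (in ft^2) 7.726e+04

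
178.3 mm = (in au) 1.192e-12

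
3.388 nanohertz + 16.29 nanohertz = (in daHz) 1.968e-09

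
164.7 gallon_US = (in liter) 623.5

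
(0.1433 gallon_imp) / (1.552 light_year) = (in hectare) 4.437e-24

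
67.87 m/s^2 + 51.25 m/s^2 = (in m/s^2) 119.1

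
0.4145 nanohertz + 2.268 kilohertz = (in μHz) 2.268e+09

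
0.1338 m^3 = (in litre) 133.8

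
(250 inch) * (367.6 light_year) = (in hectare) 2.208e+15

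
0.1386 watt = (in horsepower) 0.0001859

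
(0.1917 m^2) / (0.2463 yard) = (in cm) 85.12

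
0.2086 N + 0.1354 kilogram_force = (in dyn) 1.536e+05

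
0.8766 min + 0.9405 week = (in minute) 9481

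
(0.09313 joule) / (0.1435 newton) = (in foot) 2.129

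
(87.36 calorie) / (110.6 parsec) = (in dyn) 1.071e-11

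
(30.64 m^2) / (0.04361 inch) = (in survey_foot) 9.075e+04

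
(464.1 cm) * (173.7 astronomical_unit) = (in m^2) 1.206e+14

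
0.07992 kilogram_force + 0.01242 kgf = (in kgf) 0.09234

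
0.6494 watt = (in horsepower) 0.0008709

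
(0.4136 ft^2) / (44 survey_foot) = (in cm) 0.2865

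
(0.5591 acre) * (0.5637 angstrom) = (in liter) 0.0001275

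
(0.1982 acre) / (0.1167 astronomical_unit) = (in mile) 2.855e-11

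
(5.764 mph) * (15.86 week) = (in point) 7.006e+10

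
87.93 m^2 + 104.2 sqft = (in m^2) 97.61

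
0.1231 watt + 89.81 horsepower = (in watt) 6.697e+04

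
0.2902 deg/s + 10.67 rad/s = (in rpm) 101.9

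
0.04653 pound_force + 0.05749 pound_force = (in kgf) 0.04718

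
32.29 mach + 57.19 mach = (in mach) 89.48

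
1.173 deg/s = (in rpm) 0.1955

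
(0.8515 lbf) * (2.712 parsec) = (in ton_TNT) 7.576e+07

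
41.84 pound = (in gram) 1.898e+04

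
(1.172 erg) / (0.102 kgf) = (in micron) 0.1172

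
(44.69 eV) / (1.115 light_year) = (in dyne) 6.788e-29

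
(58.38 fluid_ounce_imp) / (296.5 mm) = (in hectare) 5.594e-07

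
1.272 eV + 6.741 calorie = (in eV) 1.76e+20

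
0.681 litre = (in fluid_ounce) 23.03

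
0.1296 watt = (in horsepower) 0.0001738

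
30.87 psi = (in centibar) 212.8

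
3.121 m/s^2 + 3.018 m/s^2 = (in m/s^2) 6.139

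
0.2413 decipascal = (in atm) 2.381e-07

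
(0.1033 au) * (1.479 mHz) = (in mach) 6.712e+04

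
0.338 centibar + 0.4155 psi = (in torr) 24.02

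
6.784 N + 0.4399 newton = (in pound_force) 1.624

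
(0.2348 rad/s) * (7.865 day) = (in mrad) 1.596e+08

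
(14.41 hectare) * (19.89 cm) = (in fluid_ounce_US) 9.692e+08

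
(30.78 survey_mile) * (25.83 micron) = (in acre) 0.0003162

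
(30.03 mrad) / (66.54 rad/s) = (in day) 5.223e-09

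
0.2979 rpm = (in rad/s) 0.0312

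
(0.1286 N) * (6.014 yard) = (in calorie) 0.169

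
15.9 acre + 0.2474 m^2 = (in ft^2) 6.926e+05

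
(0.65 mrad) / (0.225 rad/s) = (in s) 0.002889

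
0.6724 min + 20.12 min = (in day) 0.01444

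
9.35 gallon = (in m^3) 0.03539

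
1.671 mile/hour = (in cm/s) 74.7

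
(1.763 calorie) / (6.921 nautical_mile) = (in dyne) 57.55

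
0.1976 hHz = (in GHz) 1.976e-08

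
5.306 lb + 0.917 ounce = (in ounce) 85.81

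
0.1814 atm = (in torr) 137.9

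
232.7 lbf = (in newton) 1035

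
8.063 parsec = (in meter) 2.488e+17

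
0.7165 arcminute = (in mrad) 0.2084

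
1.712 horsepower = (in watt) 1277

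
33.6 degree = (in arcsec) 1.21e+05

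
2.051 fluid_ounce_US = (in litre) 0.06066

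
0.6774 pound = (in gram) 307.3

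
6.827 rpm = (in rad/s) 0.7149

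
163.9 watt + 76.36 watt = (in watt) 240.3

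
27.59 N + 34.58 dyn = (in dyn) 2.759e+06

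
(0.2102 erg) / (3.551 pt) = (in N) 1.678e-05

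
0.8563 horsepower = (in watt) 638.5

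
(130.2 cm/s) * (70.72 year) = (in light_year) 3.069e-07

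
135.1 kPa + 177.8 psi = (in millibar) 1.361e+04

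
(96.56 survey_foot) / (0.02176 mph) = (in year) 9.594e-05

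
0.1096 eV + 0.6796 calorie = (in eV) 1.775e+19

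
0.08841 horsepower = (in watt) 65.93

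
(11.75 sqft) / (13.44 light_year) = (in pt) 2.434e-14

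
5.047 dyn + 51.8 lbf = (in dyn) 2.304e+07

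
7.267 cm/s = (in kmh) 0.2616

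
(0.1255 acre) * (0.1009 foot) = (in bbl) 98.24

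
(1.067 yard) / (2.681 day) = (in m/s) 4.212e-06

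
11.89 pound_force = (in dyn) 5.289e+06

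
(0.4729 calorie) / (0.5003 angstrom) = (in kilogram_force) 4.033e+09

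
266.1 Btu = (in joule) 2.808e+05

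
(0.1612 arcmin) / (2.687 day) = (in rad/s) 2.02e-10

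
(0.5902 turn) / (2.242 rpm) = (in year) 5.009e-07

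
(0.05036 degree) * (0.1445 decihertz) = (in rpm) 0.0001213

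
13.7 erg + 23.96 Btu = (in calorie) 6042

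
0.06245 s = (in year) 1.98e-09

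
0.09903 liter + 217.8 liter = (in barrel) 1.371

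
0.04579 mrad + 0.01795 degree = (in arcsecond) 74.06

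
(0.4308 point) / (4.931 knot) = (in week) 9.906e-11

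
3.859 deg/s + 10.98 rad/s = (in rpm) 105.5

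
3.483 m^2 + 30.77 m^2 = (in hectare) 0.003425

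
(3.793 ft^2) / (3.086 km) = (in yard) 0.0001249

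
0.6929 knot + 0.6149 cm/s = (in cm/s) 36.26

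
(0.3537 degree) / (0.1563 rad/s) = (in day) 4.571e-07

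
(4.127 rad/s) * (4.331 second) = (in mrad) 1.787e+04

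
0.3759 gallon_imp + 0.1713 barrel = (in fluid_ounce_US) 978.7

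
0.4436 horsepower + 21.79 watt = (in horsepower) 0.4728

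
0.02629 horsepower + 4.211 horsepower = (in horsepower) 4.237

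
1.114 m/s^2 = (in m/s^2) 1.114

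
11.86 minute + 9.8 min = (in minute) 21.66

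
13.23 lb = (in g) 6001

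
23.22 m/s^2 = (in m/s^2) 23.22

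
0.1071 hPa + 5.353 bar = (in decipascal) 5.353e+06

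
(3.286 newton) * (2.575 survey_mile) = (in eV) 8.499e+22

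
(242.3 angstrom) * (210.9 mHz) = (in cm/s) 5.11e-07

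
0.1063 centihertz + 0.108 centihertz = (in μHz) 2143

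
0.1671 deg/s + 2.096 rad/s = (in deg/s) 120.3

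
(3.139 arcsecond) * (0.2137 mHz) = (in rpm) 3.106e-08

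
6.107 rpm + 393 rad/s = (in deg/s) 2.255e+04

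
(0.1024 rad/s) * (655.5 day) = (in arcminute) 1.994e+10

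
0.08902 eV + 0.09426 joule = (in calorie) 0.02253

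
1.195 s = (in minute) 0.01992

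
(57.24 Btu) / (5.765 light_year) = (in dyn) 1.107e-07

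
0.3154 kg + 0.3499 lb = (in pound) 1.045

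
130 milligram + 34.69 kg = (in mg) 3.469e+07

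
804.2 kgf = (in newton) 7887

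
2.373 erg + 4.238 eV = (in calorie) 5.672e-08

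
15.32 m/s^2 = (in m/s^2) 15.32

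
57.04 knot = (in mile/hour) 65.64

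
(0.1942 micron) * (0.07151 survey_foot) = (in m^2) 4.233e-09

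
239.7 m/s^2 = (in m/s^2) 239.7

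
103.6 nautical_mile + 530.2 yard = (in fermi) 1.924e+20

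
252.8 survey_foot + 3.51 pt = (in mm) 7.705e+04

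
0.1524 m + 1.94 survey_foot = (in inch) 29.28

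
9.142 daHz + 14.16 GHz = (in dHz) 1.416e+11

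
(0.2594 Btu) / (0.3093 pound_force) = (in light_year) 2.103e-14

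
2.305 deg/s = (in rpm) 0.3842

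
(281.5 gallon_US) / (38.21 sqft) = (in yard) 0.3283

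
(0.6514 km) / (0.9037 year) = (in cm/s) 0.002286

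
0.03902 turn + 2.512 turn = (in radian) 16.03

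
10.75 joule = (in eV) 6.71e+19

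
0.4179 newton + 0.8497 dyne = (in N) 0.4179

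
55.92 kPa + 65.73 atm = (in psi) 974.1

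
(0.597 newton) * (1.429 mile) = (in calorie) 328.1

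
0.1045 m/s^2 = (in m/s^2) 0.1045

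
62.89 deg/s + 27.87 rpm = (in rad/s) 4.016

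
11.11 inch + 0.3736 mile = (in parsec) 1.949e-14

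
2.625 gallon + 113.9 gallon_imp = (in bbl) 3.319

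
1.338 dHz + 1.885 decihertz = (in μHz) 3.223e+05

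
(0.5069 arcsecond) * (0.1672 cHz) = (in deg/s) 2.354e-07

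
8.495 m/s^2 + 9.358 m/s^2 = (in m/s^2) 17.85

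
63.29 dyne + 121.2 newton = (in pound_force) 27.25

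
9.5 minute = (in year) 1.807e-05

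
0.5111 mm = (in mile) 3.176e-07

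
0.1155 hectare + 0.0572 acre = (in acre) 0.3426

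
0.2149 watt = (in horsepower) 0.0002882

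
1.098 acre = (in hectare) 0.4443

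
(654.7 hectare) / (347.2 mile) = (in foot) 38.44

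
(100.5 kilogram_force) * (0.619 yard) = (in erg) 5.578e+09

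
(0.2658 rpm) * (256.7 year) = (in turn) 3.586e+07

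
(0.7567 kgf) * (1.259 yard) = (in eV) 5.332e+19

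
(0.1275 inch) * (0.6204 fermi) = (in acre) 4.965e-22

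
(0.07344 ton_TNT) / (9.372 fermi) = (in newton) 3.279e+22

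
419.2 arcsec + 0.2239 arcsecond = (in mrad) 2.033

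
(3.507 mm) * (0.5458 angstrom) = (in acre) 4.73e-17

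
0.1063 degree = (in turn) 0.0002953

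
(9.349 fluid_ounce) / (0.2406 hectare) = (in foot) 3.77e-07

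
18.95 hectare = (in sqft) 2.04e+06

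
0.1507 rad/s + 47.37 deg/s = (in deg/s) 56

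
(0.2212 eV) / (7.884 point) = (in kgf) 1.299e-18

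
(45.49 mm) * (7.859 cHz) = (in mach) 1.05e-05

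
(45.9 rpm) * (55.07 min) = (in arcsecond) 3.276e+09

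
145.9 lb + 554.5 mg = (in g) 6.618e+04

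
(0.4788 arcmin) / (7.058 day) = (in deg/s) 1.309e-08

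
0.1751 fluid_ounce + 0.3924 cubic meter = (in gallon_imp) 86.32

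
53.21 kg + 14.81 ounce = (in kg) 53.63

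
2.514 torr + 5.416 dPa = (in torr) 2.518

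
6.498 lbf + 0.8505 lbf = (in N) 32.69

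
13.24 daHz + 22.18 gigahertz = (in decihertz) 2.218e+11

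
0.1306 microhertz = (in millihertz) 0.0001306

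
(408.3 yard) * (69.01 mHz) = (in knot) 50.08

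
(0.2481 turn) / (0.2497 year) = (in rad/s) 1.98e-07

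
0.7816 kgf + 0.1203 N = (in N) 7.785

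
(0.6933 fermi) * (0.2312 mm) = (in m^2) 1.603e-19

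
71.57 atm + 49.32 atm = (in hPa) 1.225e+05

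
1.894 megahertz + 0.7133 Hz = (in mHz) 1.894e+09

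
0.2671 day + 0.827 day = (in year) 0.002998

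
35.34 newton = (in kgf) 3.604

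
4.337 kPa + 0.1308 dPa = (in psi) 0.629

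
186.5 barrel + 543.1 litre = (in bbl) 189.9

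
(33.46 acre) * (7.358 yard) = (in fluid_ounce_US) 3.081e+10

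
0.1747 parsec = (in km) 5.391e+12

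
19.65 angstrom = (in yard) 2.149e-09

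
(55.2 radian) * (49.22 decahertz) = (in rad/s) 2.717e+04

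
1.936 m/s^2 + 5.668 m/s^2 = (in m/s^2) 7.604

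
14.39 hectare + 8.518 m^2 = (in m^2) 1.439e+05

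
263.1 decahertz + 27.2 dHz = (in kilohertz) 2.634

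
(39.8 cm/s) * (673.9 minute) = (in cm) 1.609e+06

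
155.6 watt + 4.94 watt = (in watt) 160.5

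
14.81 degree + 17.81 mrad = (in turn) 0.04397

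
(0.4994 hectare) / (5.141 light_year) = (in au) 6.864e-25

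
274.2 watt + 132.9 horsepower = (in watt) 9.938e+04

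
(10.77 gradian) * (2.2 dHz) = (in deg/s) 2.132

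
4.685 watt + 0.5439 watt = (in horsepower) 0.007012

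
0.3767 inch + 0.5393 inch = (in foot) 0.07633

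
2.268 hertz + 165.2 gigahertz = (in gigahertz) 165.2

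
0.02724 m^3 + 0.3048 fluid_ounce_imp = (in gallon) 7.198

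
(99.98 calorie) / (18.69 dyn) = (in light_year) 2.366e-10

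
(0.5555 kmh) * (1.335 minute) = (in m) 12.36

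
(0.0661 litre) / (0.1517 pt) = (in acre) 0.0003052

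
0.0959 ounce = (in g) 2.719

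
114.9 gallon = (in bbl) 2.736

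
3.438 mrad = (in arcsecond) 709.1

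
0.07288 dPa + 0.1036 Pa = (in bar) 1.109e-06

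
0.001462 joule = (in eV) 9.125e+15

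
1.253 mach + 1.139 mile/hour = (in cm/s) 4.272e+04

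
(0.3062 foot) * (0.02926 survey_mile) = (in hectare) 0.0004395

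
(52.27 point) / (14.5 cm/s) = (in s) 0.1272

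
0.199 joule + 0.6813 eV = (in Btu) 0.0001886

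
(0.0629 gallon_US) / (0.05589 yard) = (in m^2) 0.004659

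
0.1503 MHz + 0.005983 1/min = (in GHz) 0.0001503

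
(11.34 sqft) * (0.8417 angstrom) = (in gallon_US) 2.343e-08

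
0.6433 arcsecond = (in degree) 0.0001787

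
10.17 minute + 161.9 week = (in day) 1133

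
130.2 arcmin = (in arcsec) 7812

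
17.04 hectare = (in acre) 42.11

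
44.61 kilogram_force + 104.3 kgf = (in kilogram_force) 148.9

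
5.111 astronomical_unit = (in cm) 7.646e+13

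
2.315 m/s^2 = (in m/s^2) 2.315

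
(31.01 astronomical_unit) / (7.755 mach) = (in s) 1.757e+09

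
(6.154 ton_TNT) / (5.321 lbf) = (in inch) 4.283e+10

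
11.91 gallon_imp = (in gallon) 14.3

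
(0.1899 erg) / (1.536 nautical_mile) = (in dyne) 6.676e-07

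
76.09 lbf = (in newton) 338.5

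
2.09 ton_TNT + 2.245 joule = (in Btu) 8.288e+06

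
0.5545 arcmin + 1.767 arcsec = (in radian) 0.0001699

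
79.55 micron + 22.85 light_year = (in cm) 2.162e+19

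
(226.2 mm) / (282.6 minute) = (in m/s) 1.334e-05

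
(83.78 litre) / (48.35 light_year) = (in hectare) 1.832e-23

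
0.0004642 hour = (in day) 1.934e-05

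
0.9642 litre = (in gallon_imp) 0.2121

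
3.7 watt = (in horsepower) 0.004962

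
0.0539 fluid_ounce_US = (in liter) 0.001594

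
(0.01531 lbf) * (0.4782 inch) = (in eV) 5.163e+15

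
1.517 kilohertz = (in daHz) 151.7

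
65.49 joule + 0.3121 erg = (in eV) 4.088e+20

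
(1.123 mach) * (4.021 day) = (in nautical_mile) 7.173e+04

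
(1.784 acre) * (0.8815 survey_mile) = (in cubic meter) 1.024e+07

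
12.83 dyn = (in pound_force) 2.884e-05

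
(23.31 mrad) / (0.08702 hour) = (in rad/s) 7.441e-05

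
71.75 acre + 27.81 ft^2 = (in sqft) 3.125e+06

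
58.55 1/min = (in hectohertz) 0.009758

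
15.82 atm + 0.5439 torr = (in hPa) 1.603e+04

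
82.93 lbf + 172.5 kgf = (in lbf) 463.2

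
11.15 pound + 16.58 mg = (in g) 5058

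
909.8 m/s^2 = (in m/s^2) 909.8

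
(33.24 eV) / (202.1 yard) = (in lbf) 6.479e-21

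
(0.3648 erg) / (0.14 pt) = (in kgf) 7.532e-05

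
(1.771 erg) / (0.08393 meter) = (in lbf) 4.744e-07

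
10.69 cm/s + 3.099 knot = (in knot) 3.307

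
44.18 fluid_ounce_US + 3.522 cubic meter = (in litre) 3523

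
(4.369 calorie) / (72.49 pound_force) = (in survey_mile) 3.523e-05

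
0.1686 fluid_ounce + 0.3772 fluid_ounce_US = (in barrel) 0.0001015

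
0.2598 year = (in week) 13.55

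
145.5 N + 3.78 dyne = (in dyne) 1.455e+07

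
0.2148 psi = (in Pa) 1481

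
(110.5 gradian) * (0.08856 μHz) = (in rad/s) 1.537e-07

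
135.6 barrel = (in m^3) 21.56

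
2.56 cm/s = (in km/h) 0.09216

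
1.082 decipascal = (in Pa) 0.1082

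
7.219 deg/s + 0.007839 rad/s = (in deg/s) 7.668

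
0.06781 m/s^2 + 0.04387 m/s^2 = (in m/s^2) 0.1117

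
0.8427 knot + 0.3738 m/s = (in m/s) 0.8073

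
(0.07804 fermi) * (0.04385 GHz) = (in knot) 6.652e-09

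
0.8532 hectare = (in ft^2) 9.184e+04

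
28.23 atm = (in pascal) 2.86e+06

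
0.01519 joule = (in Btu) 1.44e-05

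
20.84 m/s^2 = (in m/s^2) 20.84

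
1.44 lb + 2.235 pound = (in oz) 58.8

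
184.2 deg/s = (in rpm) 30.7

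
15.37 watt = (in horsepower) 0.02061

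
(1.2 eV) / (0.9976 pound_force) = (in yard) 4.738e-20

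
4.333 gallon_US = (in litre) 16.4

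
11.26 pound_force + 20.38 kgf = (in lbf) 56.19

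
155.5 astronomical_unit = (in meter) 2.326e+13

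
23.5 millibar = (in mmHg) 17.63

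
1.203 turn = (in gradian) 481.2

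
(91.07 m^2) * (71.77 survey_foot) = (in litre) 1.992e+06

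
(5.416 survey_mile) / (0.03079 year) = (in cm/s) 0.8977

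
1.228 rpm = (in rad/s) 0.1286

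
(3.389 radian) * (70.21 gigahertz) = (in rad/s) 2.379e+11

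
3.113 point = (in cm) 0.1098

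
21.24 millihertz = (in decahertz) 0.002124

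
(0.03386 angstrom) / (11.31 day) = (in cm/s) 3.465e-16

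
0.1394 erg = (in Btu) 1.321e-11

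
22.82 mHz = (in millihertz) 22.82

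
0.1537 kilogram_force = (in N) 1.507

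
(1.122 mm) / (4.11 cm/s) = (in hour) 7.583e-06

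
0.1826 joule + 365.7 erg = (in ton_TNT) 4.365e-11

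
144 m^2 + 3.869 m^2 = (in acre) 0.03654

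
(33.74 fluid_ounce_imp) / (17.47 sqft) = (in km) 5.907e-07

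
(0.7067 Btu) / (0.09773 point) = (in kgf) 2.205e+06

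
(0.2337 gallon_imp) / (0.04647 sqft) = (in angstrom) 2.461e+09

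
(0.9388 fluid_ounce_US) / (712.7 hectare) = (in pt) 1.104e-08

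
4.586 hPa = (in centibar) 0.4586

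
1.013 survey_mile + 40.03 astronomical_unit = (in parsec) 0.0001941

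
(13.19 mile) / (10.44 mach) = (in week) 9.873e-06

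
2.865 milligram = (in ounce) 0.0001011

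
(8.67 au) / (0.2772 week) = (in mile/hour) 1.731e+07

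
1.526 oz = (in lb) 0.09538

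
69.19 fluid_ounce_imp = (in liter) 1.966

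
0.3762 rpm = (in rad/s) 0.0394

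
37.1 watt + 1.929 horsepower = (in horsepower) 1.979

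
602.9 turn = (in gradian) 2.412e+05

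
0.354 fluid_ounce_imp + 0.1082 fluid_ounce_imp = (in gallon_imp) 0.002889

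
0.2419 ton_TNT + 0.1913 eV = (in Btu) 9.593e+05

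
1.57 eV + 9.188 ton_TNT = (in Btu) 3.644e+07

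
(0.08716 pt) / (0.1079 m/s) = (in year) 9.036e-12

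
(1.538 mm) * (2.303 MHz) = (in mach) 10.4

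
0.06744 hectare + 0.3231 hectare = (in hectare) 0.3905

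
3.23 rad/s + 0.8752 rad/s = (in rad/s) 4.105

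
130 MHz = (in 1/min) 7.8e+09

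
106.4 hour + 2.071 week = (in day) 18.93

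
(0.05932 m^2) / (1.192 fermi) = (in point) 1.411e+17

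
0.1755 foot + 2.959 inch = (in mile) 7.994e-05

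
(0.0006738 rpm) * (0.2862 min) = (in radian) 0.001212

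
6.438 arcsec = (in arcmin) 0.1073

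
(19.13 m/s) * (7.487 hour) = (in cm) 5.156e+07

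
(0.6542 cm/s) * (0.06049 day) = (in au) 2.286e-10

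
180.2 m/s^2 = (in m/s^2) 180.2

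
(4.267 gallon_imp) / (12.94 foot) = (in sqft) 0.05294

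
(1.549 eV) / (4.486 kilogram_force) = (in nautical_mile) 3.046e-24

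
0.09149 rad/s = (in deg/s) 5.242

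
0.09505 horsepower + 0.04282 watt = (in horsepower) 0.09511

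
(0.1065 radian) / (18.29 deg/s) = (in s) 0.3336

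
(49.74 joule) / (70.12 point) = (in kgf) 205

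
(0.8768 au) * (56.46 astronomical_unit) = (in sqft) 1.193e+25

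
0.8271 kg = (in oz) 29.18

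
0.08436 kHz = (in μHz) 8.436e+07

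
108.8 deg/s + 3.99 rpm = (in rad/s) 2.317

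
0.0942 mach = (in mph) 71.75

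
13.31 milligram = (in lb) 2.934e-05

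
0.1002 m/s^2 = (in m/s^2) 0.1002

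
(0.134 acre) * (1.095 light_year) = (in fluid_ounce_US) 1.9e+23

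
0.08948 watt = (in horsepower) 0.00012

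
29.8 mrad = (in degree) 1.707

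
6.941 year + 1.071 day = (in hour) 6.083e+04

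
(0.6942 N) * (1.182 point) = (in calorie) 6.918e-05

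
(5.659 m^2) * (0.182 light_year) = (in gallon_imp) 2.143e+18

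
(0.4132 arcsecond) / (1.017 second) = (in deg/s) 0.0001129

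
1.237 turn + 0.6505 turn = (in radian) 11.86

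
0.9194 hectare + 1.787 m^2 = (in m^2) 9196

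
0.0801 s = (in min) 0.001335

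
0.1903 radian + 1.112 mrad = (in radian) 0.1914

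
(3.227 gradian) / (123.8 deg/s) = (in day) 2.715e-07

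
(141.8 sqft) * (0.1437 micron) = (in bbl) 1.191e-05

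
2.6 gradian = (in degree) 2.34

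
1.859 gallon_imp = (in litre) 8.451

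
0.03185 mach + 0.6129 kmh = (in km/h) 39.65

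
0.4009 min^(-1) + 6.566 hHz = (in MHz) 0.0006566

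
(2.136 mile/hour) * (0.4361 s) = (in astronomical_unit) 2.784e-12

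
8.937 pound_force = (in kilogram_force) 4.054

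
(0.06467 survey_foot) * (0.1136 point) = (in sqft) 8.503e-06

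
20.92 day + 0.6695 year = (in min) 3.82e+05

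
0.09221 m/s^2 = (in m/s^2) 0.09221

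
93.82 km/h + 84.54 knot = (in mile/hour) 155.6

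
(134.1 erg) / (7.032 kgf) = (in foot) 6.38e-07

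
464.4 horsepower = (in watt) 3.463e+05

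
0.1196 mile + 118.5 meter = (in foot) 1020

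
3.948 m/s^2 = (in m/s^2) 3.948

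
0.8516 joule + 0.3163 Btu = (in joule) 334.6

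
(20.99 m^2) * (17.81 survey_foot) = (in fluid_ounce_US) 3.853e+06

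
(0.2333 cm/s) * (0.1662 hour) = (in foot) 4.58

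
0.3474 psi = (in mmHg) 17.97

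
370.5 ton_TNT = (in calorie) 3.705e+11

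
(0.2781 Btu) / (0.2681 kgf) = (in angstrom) 1.116e+12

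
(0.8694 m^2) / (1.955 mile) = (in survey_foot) 0.0009066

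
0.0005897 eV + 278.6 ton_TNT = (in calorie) 2.786e+11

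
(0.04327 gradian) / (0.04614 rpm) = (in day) 1.628e-06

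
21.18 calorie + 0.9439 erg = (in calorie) 21.18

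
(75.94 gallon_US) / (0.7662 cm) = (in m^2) 37.52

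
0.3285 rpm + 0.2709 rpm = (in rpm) 0.5994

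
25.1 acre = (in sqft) 1.093e+06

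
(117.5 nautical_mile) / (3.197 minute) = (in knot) 2205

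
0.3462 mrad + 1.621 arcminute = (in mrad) 0.8177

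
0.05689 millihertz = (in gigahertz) 5.689e-14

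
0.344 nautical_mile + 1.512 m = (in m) 638.6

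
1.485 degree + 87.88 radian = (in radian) 87.91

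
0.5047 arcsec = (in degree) 0.0001402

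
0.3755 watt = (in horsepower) 0.0005036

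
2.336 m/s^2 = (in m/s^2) 2.336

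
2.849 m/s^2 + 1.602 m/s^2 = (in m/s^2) 4.451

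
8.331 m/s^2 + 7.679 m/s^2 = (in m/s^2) 16.01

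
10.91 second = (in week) 1.804e-05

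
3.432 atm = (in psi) 50.44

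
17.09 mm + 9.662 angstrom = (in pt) 48.44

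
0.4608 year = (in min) 2.422e+05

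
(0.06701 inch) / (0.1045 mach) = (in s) 4.783e-05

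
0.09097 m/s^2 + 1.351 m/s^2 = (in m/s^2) 1.442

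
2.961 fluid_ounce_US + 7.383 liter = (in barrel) 0.04699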